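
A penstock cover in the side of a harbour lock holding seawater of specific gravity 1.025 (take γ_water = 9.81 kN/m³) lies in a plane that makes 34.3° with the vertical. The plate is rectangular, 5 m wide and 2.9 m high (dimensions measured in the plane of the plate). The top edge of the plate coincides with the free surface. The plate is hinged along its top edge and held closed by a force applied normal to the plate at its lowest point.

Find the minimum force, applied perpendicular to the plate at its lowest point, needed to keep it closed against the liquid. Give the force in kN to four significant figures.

γ = 1.025 × 9.81 = 10.05525 kN/m³.
The plate makes 34.3° with the vertical, i.e. θ = 90° − 34.3° = 55.7° to the horizontal. Measuring y along the incline from the free-surface line, vertical depth h = y·sinθ with sinθ = 0.826098.
The centroid lies 2.9/2 = 1.45 m below the top edge, so y_c = 1.45 m and h_c = 1.45 × 0.826098 = 1.19784 m.
A = 5 × 2.9 = 14.5 m².
Resultant F = γ·h_c·A = 10.05525 × 1.19784 × 14.5 = 174.646 kN.
I_c = b·h³/12 = 5 × 2.9³/12 = 10.1621 m⁴.
Centre of pressure: y_p = y_c + I_c/(y_c·A) = 1.45 + 10.1621/(1.45 × 14.5) = 1.45 + 0.483334 = 1.93333 m along the plane.
The resultant acts 1.45 + 0.483334 = 1.93333 m (along the plate) below the hinge at the top edge, so the moment about the hinge is M = F × 1.93333 = 174.646 × 1.93333 = 337.648 kN·m.
A normal force at the bottom, 2.9 m from the hinge, must supply this moment: P = 337.648/2.9 = 116.43 kN.

P ≈ 116.4 kN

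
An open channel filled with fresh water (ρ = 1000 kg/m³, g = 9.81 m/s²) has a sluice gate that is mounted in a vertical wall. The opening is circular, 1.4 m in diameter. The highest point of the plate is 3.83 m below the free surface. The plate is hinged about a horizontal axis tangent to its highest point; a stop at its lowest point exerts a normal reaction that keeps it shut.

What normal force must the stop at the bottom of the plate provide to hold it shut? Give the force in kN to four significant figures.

P ≈ 35.53 kN

γ = ρg = 1000 × 9.81 = 9810 N/m³ = 9.81 kN/m³.
The centroid is at the centre, 0.7 m below the top of the plate, so the centroid depth is h_c = 3.83 + 0.7 = 4.53 m.
A = π(0.7)² = 1.53938 m².
Resultant F = γ·h_c·A = 9.81 × 4.53 × 1.53938 = 68.409 kN.
I_c = πr⁴/4 = π × 0.7⁴/4 = 0.188574 m⁴.
Centre of pressure: y_p = y_c + I_c/(y_c·A) = 4.53 + 0.188574/(4.53 × 1.53938) = 4.53 + 0.0270419 = 4.55704 m along the plane.
The resultant acts 0.7 + 0.0270419 = 0.727042 m (along the plate) below the hinge at the top edge, so the moment about the hinge is M = F × 0.727042 = 68.409 × 0.727042 = 49.7362 kN·m.
A normal force at the bottom, 1.4 m from the hinge, must supply this moment: P = 49.7362/1.4 = 35.5259 kN.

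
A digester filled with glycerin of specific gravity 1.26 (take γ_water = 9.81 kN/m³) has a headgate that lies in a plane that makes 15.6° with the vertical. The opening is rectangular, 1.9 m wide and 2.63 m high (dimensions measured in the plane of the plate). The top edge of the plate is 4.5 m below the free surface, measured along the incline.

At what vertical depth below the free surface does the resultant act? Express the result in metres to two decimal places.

h_p = 5.70 m

γ = 1.26 × 9.81 = 12.3606 kN/m³.
The plate makes 15.6° with the vertical, i.e. θ = 90° − 15.6° = 74.4° to the horizontal. Measuring y along the incline from the free-surface line, vertical depth h = y·sinθ with sinθ = 0.963163.
The centroid lies 2.63/2 = 1.315 m below the top edge, so y_c = 4.5 + 1.315 = 5.815 m and h_c = 5.815 × 0.963163 = 5.60079 m.
A = 1.9 × 2.63 = 4.997 m².
Resultant F = γ·h_c·A = 12.3606 × 5.60079 × 4.997 = 345.938 kN.
I_c = b·h³/12 = 1.9 × 2.63³/12 = 2.88031 m⁴.
Centre of pressure: y_p = y_c + I_c/(y_c·A) = 5.815 + 2.88031/(5.815 × 4.997) = 5.815 + 0.0991243 = 5.91412 m along the plane.
Vertically, h_p = y_p·sinθ = 5.91412 × 0.963163 = 5.69626 m.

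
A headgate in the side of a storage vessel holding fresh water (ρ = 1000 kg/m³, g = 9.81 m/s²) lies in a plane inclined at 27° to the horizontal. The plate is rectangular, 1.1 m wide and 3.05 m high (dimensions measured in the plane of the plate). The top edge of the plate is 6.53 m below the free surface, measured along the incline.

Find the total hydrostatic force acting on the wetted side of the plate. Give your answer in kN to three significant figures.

γ = ρg = 1000 × 9.81 = 9810 N/m³ = 9.81 kN/m³.
Let θ = 27° be the plate's angle to the horizontal; measure y along the incline from where the plane meets the free surface. Vertical depth h = y·sinθ with sinθ = 0.453990.
The centroid lies 3.05/2 = 1.525 m below the top edge, so y_c = 6.53 + 1.525 = 8.055 m and h_c = 8.055 × 0.453990 = 3.65689 m.
A = 1.1 × 3.05 = 3.355 m².
Resultant F = γ·h_c·A = 9.81 × 3.65689 × 3.355 = 120.358 kN.

F ≈ 120 kN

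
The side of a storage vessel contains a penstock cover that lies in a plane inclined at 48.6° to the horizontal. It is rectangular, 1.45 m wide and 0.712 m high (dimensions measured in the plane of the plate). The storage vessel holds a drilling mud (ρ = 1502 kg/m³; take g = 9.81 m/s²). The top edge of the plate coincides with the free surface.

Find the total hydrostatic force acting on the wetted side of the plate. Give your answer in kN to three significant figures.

γ = ρg = 1502 × 9.81 / 1000 = 14.73462 kN/m³.
Let θ = 48.6° be the plate's angle to the horizontal; measure y along the incline from where the plane meets the free surface. Vertical depth h = y·sinθ with sinθ = 0.750111.
The centroid lies 0.712/2 = 0.356 m below the top edge, so y_c = 0.356 m and h_c = 0.356 × 0.750111 = 0.26704 m.
A = 1.45 × 0.712 = 1.0324 m².
Resultant F = γ·h_c·A = 14.73462 × 0.26704 × 1.0324 = 4.06222 kN.

F ≈ 4.06 kN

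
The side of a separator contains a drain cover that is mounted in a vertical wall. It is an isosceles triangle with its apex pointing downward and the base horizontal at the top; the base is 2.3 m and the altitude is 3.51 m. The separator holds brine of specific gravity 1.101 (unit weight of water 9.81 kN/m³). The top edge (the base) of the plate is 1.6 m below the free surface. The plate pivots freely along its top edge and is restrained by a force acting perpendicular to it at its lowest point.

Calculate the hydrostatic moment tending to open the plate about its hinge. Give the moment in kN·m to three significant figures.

γ = 1.101 × 9.81 = 10.80081 kN/m³.
With the apex down, the centroid sits h/3 = 3.51/3 = 1.17 m below the base (the top edge), so the centroid depth is h_c = 1.6 + 1.17 = 2.77 m.
A = ½ × 2.3 × 3.51 = 4.0365 m².
Resultant F = γ·h_c·A = 10.80081 × 2.77 × 4.0365 = 120.765 kN.
I_c = b·h³/36 = 2.3 × 3.51³/36 = 2.76278 m⁴.
Centre of pressure: y_p = y_c + I_c/(y_c·A) = 2.77 + 2.76278/(2.77 × 4.0365) = 2.77 + 0.247094 = 3.01709 m along the plane.
The resultant acts 1.17 + 0.247094 = 1.41709 m (along the plate) below the hinge at the top edge, so the moment about the hinge is M = F × 1.41709 = 120.765 × 1.41709 = 171.135 kN·m.

M ≈ 171 kN·m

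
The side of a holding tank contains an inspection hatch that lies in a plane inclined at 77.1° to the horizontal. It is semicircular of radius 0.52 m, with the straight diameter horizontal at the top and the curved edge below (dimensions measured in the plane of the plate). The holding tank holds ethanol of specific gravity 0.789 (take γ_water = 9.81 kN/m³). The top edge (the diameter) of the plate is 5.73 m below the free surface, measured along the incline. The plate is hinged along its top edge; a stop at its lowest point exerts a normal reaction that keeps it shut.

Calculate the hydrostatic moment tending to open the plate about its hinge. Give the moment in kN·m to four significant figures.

M ≈ 4.269 kN·m

γ = 0.789 × 9.81 = 7.74009 kN/m³.
Let θ = 77.1° be the plate's angle to the horizontal; measure y along the incline from where the plane meets the free surface. Vertical depth h = y·sinθ with sinθ = 0.974761.
The centroid of a semicircle lies 4r/(3π) = 0.220695 m from the diameter, here below the top edge, so y_c = 5.73 + 0.220695 = 5.9507 m and h_c = 5.9507 × 0.974761 = 5.80051 m.
A = πr²/2 = π × 0.52²/2 = 0.424743 m².
Resultant F = γ·h_c·A = 7.74009 × 5.80051 × 0.424743 = 19.0695 kN.
I_c = (π/8 − 8/(9π))·r⁴ = 0.109757 × 0.52⁴ = 0.00802501 m⁴.
Centre of pressure: y_p = y_c + I_c/(y_c·A) = 5.9507 + 0.00802501/(5.9507 × 0.424743) = 5.9507 + 0.00317506 = 5.95388 m along the plane.
The resultant acts 0.220695 + 0.00317506 = 0.22387 m (along the plate) below the hinge at the top edge, so the moment about the hinge is M = F × 0.22387 = 19.0695 × 0.22387 = 4.26909 kN·m.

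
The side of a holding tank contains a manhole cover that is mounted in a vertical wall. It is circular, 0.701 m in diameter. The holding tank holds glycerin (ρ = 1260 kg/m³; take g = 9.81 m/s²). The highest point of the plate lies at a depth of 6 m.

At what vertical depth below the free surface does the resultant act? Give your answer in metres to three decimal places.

h_p = 6.355 m

γ = ρg = 1260 × 9.81 / 1000 = 12.3606 kN/m³.
The centroid is at the centre, 0.3505 m below the top of the plate, so the centroid depth is h_c = 6 + 0.3505 = 6.3505 m.
A = π(0.3505)² = 0.385945 m².
Resultant F = γ·h_c·A = 12.3606 × 6.3505 × 0.385945 = 30.2951 kN.
I_c = πr⁴/4 = π × 0.3505⁴/4 = 0.0118534 m⁴.
Centre of pressure: y_p = y_c + I_c/(y_c·A) = 6.3505 + 0.0118534/(6.3505 × 0.385945) = 6.3505 + 0.00483626 = 6.35534 m along the plane.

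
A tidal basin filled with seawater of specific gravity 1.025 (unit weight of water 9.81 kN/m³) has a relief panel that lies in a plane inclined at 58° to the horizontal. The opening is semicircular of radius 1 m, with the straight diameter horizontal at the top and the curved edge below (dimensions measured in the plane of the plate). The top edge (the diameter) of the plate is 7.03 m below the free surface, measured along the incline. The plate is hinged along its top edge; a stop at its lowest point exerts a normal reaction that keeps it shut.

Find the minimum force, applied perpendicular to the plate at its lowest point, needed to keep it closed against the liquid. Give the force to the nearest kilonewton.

γ = 1.025 × 9.81 = 10.05525 kN/m³.
Let θ = 58° be the plate's angle to the horizontal; measure y along the incline from where the plane meets the free surface. Vertical depth h = y·sinθ with sinθ = 0.848048.
The centroid of a semicircle lies 4r/(3π) = 0.424413 m from the diameter, here below the top edge, so y_c = 7.03 + 0.424413 = 7.45441 m and h_c = 7.45441 × 0.848048 = 6.3217 m.
A = πr²/2 = π × 1²/2 = 1.5708 m².
Resultant F = γ·h_c·A = 10.05525 × 6.3217 × 1.5708 = 99.8499 kN.
I_c = (π/8 − 8/(9π))·r⁴ = 0.109757 × 1⁴ = 0.109757 m⁴.
Centre of pressure: y_p = y_c + I_c/(y_c·A) = 7.45441 + 0.109757/(7.45441 × 1.5708) = 7.45441 + 0.00937342 = 7.46378 m along the plane.
The resultant acts 0.424413 + 0.00937342 = 0.433786 m (along the plate) below the hinge at the top edge, so the moment about the hinge is M = F × 0.433786 = 99.8499 × 0.433786 = 43.3135 kN·m.
A normal force at the bottom, 1 m from the hinge, must supply this moment: P = 43.3135/1 = 43.3135 kN.

P ≈ 43 kN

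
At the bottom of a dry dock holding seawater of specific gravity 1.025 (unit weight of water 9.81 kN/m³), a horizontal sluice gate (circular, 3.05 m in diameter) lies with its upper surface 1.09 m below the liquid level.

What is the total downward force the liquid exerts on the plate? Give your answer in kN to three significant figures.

F ≈ 80.1 kN

γ = 1.025 × 9.81 = 10.05525 kN/m³.
The plate is horizontal, so pressure is uniform at p = γ·h = 10.05525 × 1.09 = 10.9602 kN/m².
A = π(1.525)² = 7.30617 m².
F = p·A = 10.9602 × 7.30617 = 80.0771 kN.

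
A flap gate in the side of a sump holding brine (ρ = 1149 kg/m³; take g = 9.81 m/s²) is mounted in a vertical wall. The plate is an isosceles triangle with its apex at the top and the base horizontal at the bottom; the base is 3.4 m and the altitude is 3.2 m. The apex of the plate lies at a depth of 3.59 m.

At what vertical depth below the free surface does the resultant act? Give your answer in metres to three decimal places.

h_p = 5.823 m

γ = ρg = 1149 × 9.81 / 1000 = 11.27169 kN/m³.
With the apex up, the centroid sits 2h/3 = 2 × 3.2/3 = 2.13333 m below the apex, so the centroid depth is h_c = 3.59 + 2.13333 = 5.72333 m.
A = ½ × 3.4 × 3.2 = 5.44 m².
Resultant F = γ·h_c·A = 11.27169 × 5.72333 × 5.44 = 350.943 kN.
I_c = b·h³/36 = 3.4 × 3.2³/36 = 3.09476 m⁴.
Centre of pressure: y_p = y_c + I_c/(y_c·A) = 5.72333 + 3.09476/(5.72333 × 5.44) = 5.72333 + 0.0993984 = 5.82273 m along the plane.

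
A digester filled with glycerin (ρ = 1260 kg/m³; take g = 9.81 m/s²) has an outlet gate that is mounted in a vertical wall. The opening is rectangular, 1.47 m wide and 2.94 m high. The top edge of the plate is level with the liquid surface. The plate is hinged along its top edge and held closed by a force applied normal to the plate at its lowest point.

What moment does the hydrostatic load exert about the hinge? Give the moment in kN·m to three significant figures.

γ = ρg = 1260 × 9.81 / 1000 = 12.3606 kN/m³.
The centroid lies 2.94/2 = 1.47 m below the top edge, so the centroid depth is h_c = 1.47 m.
A = 1.47 × 2.94 = 4.3218 m².
Resultant F = γ·h_c·A = 12.3606 × 1.47 × 4.3218 = 78.5275 kN.
I_c = b·h³/12 = 1.47 × 2.94³/12 = 3.11299 m⁴.
Centre of pressure: y_p = y_c + I_c/(y_c·A) = 1.47 + 3.11299/(1.47 × 4.3218) = 1.47 + 0.49 = 1.96 m along the plane.
The resultant acts 1.47 + 0.49 = 1.96 m (along the plate) below the hinge at the top edge, so the moment about the hinge is M = F × 1.96 = 78.5275 × 1.96 = 153.914 kN·m.

M ≈ 154 kN·m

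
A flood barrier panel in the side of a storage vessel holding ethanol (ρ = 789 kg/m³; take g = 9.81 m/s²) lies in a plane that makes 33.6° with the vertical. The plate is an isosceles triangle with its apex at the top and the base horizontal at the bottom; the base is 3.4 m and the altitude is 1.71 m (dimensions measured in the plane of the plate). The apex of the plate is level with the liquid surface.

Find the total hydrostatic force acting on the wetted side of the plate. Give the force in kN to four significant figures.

F ≈ 21.36 kN

γ = ρg = 789 × 9.81 / 1000 = 7.74009 kN/m³.
The plate makes 33.6° with the vertical, i.e. θ = 90° − 33.6° = 56.4° to the horizontal. Measuring y along the incline from the free-surface line, vertical depth h = y·sinθ with sinθ = 0.832921.
With the apex up, the centroid sits 2h/3 = 2 × 1.71/3 = 1.14 m below the apex, so y_c = 1.14 m and h_c = 1.14 × 0.832921 = 0.94953 m.
A = ½ × 3.4 × 1.71 = 2.907 m².
Resultant F = γ·h_c·A = 7.74009 × 0.94953 × 2.907 = 21.3648 kN.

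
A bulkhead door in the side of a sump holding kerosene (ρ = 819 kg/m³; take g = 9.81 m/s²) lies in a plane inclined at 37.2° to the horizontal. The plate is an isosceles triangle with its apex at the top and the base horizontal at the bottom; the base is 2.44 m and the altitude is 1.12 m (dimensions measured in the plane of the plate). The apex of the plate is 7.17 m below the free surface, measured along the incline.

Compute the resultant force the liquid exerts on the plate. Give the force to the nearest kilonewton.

γ = ρg = 819 × 9.81 / 1000 = 8.03439 kN/m³.
Let θ = 37.2° be the plate's angle to the horizontal; measure y along the incline from where the plane meets the free surface. Vertical depth h = y·sinθ with sinθ = 0.604599.
With the apex up, the centroid sits 2h/3 = 2 × 1.12/3 = 0.746667 m below the apex, so y_c = 7.17 + 0.746667 = 7.91667 m and h_c = 7.91667 × 0.604599 = 4.78641 m.
A = ½ × 2.44 × 1.12 = 1.3664 m².
Resultant F = γ·h_c·A = 8.03439 × 4.78641 × 1.3664 = 52.5461 kN.

F ≈ 53 kN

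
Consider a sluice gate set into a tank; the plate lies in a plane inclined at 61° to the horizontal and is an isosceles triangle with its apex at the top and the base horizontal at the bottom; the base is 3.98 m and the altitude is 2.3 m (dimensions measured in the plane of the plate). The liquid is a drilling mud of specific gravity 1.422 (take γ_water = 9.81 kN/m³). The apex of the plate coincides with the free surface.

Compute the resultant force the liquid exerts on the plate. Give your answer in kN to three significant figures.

F ≈ 85.6 kN

γ = 1.422 × 9.81 = 13.94982 kN/m³.
Let θ = 61° be the plate's angle to the horizontal; measure y along the incline from where the plane meets the free surface. Vertical depth h = y·sinθ with sinθ = 0.874620.
With the apex up, the centroid sits 2h/3 = 2 × 2.3/3 = 1.53333 m below the apex, so y_c = 1.53333 m and h_c = 1.53333 × 0.874620 = 1.34108 m.
A = ½ × 3.98 × 2.3 = 4.577 m².
Resultant F = γ·h_c·A = 13.94982 × 1.34108 × 4.577 = 85.6257 kN.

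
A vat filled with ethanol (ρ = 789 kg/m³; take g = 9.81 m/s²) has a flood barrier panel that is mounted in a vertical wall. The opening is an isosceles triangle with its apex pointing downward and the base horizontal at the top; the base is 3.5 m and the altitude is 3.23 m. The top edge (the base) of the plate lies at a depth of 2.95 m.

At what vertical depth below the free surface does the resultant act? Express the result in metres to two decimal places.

γ = ρg = 789 × 9.81 / 1000 = 7.74009 kN/m³.
With the apex down, the centroid sits h/3 = 3.23/3 = 1.07667 m below the base (the top edge), so the centroid depth is h_c = 2.95 + 1.07667 = 4.02667 m.
A = ½ × 3.5 × 3.23 = 5.6525 m².
Resultant F = γ·h_c·A = 7.74009 × 4.02667 × 5.6525 = 176.17 kN.
I_c = b·h³/36 = 3.5 × 3.23³/36 = 3.27622 m⁴.
Centre of pressure: y_p = y_c + I_c/(y_c·A) = 4.02667 + 3.27622/(4.02667 × 5.6525) = 4.02667 + 0.143942 = 4.17061 m along the plane.

h_p = 4.17 m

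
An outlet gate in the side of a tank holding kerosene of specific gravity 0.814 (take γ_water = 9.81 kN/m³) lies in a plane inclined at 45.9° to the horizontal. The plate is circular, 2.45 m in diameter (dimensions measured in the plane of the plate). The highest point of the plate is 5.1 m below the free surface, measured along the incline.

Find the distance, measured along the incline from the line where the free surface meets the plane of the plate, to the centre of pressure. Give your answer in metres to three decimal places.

γ = 0.814 × 9.81 = 7.98534 kN/m³.
Let θ = 45.9° be the plate's angle to the horizontal; measure y along the incline from where the plane meets the free surface. Vertical depth h = y·sinθ with sinθ = 0.718126.
The centroid is at the centre, 1.225 m below the top of the plate, so y_c = 5.1 + 1.225 = 6.325 m and h_c = 6.325 × 0.718126 = 4.54215 m.
A = π(1.225)² = 4.71435 m².
Resultant F = γ·h_c·A = 7.98534 × 4.54215 × 4.71435 = 170.992 kN.
I_c = πr⁴/4 = π × 1.225⁴/4 = 1.76862 m⁴.
Centre of pressure: y_p = y_c + I_c/(y_c·A) = 6.325 + 1.76862/(6.325 × 4.71435) = 6.325 + 0.0593133 = 6.38431 m along the plane.

y_p = 6.384 m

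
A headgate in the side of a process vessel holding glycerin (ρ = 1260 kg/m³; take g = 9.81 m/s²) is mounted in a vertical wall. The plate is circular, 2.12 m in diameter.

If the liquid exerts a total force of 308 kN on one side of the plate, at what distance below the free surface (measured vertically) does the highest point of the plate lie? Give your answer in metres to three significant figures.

d_top ≈ 6.00 m

γ = ρg = 1260 × 9.81 / 1000 = 12.3606 kN/m³.
A = π(1.06)² = 3.52989 m².
From F = γ·h_c·A, the centroid depth is h_c = 308/(12.3606 × 3.52989) = 7.05911 m.
The centroid is at the centre, 1.06 m below the top of the plate, so the highest point sits at h_top = 7.05911 − 1.06 = 5.99911 m below the surface.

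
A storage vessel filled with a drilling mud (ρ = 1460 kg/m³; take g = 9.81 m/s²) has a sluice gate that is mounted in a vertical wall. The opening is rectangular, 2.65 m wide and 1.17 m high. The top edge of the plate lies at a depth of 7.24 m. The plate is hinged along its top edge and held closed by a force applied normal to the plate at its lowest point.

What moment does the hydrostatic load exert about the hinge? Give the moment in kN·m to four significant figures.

M ≈ 208.3 kN·m

γ = ρg = 1460 × 9.81 / 1000 = 14.3226 kN/m³.
The centroid lies 1.17/2 = 0.585 m below the top edge, so the centroid depth is h_c = 7.24 + 0.585 = 7.825 m.
A = 2.65 × 1.17 = 3.1005 m².
Resultant F = γ·h_c·A = 14.3226 × 7.825 × 3.1005 = 347.487 kN.
I_c = b·h³/12 = 2.65 × 1.17³/12 = 0.35369 m⁴.
Centre of pressure: y_p = y_c + I_c/(y_c·A) = 7.825 + 0.35369/(7.825 × 3.1005) = 7.825 + 0.0145783 = 7.83958 m along the plane.
The resultant acts 0.585 + 0.0145783 = 0.599578 m (along the plate) below the hinge at the top edge, so the moment about the hinge is M = F × 0.599578 = 347.487 × 0.599578 = 208.346 kN·m.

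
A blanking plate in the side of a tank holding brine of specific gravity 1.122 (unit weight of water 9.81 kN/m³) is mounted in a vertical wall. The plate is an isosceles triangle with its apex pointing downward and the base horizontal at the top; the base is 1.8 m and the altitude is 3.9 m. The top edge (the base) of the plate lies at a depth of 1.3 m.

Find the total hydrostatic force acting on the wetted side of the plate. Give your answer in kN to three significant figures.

F ≈ 100 kN

γ = 1.122 × 9.81 = 11.00682 kN/m³.
With the apex down, the centroid sits h/3 = 3.9/3 = 1.3 m below the base (the top edge), so the centroid depth is h_c = 1.3 + 1.3 = 2.6 m.
A = ½ × 1.8 × 3.9 = 3.51 m².
Resultant F = γ·h_c·A = 11.00682 × 2.6 × 3.51 = 100.448 kN.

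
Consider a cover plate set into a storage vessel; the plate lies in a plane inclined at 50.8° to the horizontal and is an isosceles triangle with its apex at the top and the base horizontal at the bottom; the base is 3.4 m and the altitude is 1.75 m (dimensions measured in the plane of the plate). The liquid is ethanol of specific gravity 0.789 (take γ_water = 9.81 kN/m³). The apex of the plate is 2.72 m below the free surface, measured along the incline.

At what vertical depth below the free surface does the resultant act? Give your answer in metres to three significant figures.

h_p = 3.05 m

γ = 0.789 × 9.81 = 7.74009 kN/m³.
Let θ = 50.8° be the plate's angle to the horizontal; measure y along the incline from where the plane meets the free surface. Vertical depth h = y·sinθ with sinθ = 0.774944.
With the apex up, the centroid sits 2h/3 = 2 × 1.75/3 = 1.16667 m below the apex, so y_c = 2.72 + 1.16667 = 3.88667 m and h_c = 3.88667 × 0.774944 = 3.01195 m.
A = ½ × 3.4 × 1.75 = 2.975 m².
Resultant F = γ·h_c·A = 7.74009 × 3.01195 × 2.975 = 69.3555 kN.
I_c = b·h³/36 = 3.4 × 1.75³/36 = 0.506163 m⁴.
Centre of pressure: y_p = y_c + I_c/(y_c·A) = 3.88667 + 0.506163/(3.88667 × 2.975) = 3.88667 + 0.043775 = 3.93045 m along the plane.
Vertically, h_p = y_p·sinθ = 3.93045 × 0.774944 = 3.04588 m.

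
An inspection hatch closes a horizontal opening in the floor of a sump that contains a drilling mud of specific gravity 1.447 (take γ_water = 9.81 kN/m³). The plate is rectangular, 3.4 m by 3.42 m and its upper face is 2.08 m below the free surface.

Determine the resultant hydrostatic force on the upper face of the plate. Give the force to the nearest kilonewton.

γ = 1.447 × 9.81 = 14.19507 kN/m³.
The plate is horizontal, so pressure is uniform at p = γ·h = 14.19507 × 2.08 = 29.5257 kN/m².
A = 3.4 × 3.42 = 11.628 m².
F = p·A = 29.5257 × 11.628 = 343.325 kN.

F ≈ 343 kN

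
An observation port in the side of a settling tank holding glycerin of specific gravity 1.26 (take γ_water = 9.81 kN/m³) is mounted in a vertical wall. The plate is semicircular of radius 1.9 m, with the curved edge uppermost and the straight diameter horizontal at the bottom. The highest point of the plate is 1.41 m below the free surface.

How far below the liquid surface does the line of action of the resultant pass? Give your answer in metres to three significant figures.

γ = 1.26 × 9.81 = 12.3606 kN/m³.
The centroid lies 4r/(3π) = 0.806385 m above the diameter, so r − 4r/(3π) = 1.9 − 0.806385 = 1.09361 m below the topmost point, so the centroid depth is h_c = 1.41 + 1.09361 = 2.50361 m.
A = πr²/2 = π × 1.9²/2 = 5.67057 m².
Resultant F = γ·h_c·A = 12.3606 × 2.50361 × 5.67057 = 175.482 kN.
I_c = (π/8 − 8/(9π))·r⁴ = 0.109757 × 1.9⁴ = 1.43036 m⁴.
Centre of pressure: y_p = y_c + I_c/(y_c·A) = 2.50361 + 1.43036/(2.50361 × 5.67057) = 2.50361 + 0.100752 = 2.60436 m along the plane.

h_p = 2.60 m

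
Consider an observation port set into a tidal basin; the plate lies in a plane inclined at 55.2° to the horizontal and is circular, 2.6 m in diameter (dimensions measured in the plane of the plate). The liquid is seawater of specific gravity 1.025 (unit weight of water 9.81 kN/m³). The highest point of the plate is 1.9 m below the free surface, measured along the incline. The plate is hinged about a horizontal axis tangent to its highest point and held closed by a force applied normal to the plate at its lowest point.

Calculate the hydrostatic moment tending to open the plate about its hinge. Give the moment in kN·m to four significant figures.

γ = 1.025 × 9.81 = 10.05525 kN/m³.
Let θ = 55.2° be the plate's angle to the horizontal; measure y along the incline from where the plane meets the free surface. Vertical depth h = y·sinθ with sinθ = 0.821149.
The centroid is at the centre, 1.3 m below the top of the plate, so y_c = 1.9 + 1.3 = 3.2 m and h_c = 3.2 × 0.821149 = 2.62768 m.
A = π(1.3)² = 5.30929 m².
Resultant F = γ·h_c·A = 10.05525 × 2.62768 × 5.30929 = 140.282 kN.
I_c = πr⁴/4 = π × 1.3⁴/4 = 2.24318 m⁴.
Centre of pressure: y_p = y_c + I_c/(y_c·A) = 3.2 + 2.24318/(3.2 × 5.30929) = 3.2 + 0.132032 = 3.33203 m along the plane.
The resultant acts 1.3 + 0.132032 = 1.43203 m (along the plate) below the hinge at the top edge, so the moment about the hinge is M = F × 1.43203 = 140.282 × 1.43203 = 200.888 kN·m.

M ≈ 200.9 kN·m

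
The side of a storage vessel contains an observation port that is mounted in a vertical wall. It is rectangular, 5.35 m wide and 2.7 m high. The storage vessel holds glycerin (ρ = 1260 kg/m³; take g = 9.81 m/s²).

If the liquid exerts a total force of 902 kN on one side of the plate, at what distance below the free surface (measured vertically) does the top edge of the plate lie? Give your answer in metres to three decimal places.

γ = ρg = 1260 × 9.81 / 1000 = 12.3606 kN/m³.
A = 5.35 × 2.7 = 14.445 m².
From F = γ·h_c·A, the centroid depth is h_c = 902/(12.3606 × 14.445) = 5.05184 m.
The centroid lies 2.7/2 = 1.35 m below the top edge, so the top edge sits at h_top = 5.05184 − 1.35 = 3.70184 m below the surface.

d_top ≈ 3.702 m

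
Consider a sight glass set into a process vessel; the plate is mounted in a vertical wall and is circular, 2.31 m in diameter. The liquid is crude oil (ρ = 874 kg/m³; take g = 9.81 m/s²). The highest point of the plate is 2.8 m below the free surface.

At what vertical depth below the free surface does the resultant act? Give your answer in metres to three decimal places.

h_p = 4.039 m

γ = ρg = 874 × 9.81 / 1000 = 8.57394 kN/m³.
The centroid is at the centre, 1.155 m below the top of the plate, so the centroid depth is h_c = 2.8 + 1.155 = 3.955 m.
A = π(1.155)² = 4.19096 m².
Resultant F = γ·h_c·A = 8.57394 × 3.955 × 4.19096 = 142.115 kN.
I_c = πr⁴/4 = π × 1.155⁴/4 = 1.39771 m⁴.
Centre of pressure: y_p = y_c + I_c/(y_c·A) = 3.955 + 1.39771/(3.955 × 4.19096) = 3.955 + 0.0843251 = 4.03933 m along the plane.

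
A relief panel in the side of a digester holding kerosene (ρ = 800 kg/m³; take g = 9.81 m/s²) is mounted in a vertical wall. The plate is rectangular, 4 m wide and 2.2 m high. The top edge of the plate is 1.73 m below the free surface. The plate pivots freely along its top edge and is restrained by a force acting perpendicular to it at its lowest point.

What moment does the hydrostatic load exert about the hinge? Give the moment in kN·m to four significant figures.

M ≈ 242.8 kN·m

γ = ρg = 800 × 9.81 / 1000 = 7.848 kN/m³.
The centroid lies 2.2/2 = 1.1 m below the top edge, so the centroid depth is h_c = 1.73 + 1.1 = 2.83 m.
A = 4 × 2.2 = 8.8 m².
Resultant F = γ·h_c·A = 7.848 × 2.83 × 8.8 = 195.447 kN.
I_c = b·h³/12 = 4 × 2.2³/12 = 3.54933 m⁴.
Centre of pressure: y_p = y_c + I_c/(y_c·A) = 2.83 + 3.54933/(2.83 × 8.8) = 2.83 + 0.14252 = 2.97252 m along the plane.
The resultant acts 1.1 + 0.14252 = 1.24252 m (along the plate) below the hinge at the top edge, so the moment about the hinge is M = F × 1.24252 = 195.447 × 1.24252 = 242.847 kN·m.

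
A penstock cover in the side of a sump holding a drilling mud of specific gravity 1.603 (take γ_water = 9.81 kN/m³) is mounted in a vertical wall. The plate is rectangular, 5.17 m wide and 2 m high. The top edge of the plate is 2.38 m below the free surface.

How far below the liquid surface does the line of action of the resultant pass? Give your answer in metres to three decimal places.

h_p = 3.479 m

γ = 1.603 × 9.81 = 15.72543 kN/m³.
The centroid lies 2/2 = 1 m below the top edge, so the centroid depth is h_c = 2.38 + 1 = 3.38 m.
A = 5.17 × 2 = 10.34 m².
Resultant F = γ·h_c·A = 15.72543 × 3.38 × 10.34 = 549.591 kN.
I_c = b·h³/12 = 5.17 × 2³/12 = 3.44667 m⁴.
Centre of pressure: y_p = y_c + I_c/(y_c·A) = 3.38 + 3.44667/(3.38 × 10.34) = 3.38 + 0.0986194 = 3.47862 m along the plane.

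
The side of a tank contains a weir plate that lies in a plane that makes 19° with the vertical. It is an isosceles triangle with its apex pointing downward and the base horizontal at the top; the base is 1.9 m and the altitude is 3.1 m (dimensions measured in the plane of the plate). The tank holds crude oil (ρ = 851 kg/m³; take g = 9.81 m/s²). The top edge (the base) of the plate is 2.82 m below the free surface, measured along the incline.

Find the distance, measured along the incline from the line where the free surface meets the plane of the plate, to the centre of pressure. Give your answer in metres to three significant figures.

y_p = 3.99 m

γ = ρg = 851 × 9.81 / 1000 = 8.34831 kN/m³.
The plate makes 19° with the vertical, i.e. θ = 90° − 19° = 71° to the horizontal. Measuring y along the incline from the free-surface line, vertical depth h = y·sinθ with sinθ = 0.945519.
With the apex down, the centroid sits h/3 = 3.1/3 = 1.03333 m below the base (the top edge), so y_c = 2.82 + 1.03333 = 3.85333 m and h_c = 3.85333 × 0.945519 = 3.6434 m.
A = ½ × 1.9 × 3.1 = 2.945 m².
Resultant F = γ·h_c·A = 8.34831 × 3.6434 × 2.945 = 89.5758 kN.
I_c = b·h³/36 = 1.9 × 3.1³/36 = 1.5723 m⁴.
Centre of pressure: y_p = y_c + I_c/(y_c·A) = 3.85333 + 1.5723/(3.85333 × 2.945) = 3.85333 + 0.138552 = 3.99188 m along the plane.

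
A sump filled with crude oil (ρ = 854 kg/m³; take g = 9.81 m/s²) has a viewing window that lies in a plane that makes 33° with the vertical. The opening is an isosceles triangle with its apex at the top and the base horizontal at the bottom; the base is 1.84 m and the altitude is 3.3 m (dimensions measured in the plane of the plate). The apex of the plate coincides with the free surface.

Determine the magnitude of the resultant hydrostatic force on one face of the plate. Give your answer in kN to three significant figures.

γ = ρg = 854 × 9.81 / 1000 = 8.37774 kN/m³.
The plate makes 33° with the vertical, i.e. θ = 90° − 33° = 57° to the horizontal. Measuring y along the incline from the free-surface line, vertical depth h = y·sinθ with sinθ = 0.838671.
With the apex up, the centroid sits 2h/3 = 2 × 3.3/3 = 2.2 m below the apex, so y_c = 2.2 m and h_c = 2.2 × 0.838671 = 1.84508 m.
A = ½ × 1.84 × 3.3 = 3.036 m².
Resultant F = γ·h_c·A = 8.37774 × 1.84508 × 3.036 = 46.9293 kN.

F ≈ 46.9 kN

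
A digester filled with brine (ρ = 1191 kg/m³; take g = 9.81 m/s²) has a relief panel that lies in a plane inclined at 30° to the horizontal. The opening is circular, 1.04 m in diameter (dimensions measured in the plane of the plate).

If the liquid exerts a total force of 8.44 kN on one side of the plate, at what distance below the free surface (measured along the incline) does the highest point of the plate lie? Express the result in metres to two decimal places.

γ = ρg = 1191 × 9.81 / 1000 = 11.68371 kN/m³.
A = π(0.52)² = 0.849487 m².
From F = γ·h_c·A, the centroid depth is h_c = 8.44/(11.68371 × 0.849487) = 0.850364 m.
Let θ = 30° be the plate's angle to the horizontal; measure y along the incline from where the plane meets the free surface. Vertical depth h = y·sinθ with sinθ = 0.500000.
Along the incline, y_c = h_c/sinθ = 0.850364/0.500000 = 1.70073 m.
The centroid is at the centre, 0.52 m below the top of the plate, so the highest point sits at y_top = 1.70073 − 0.52 = 1.18073 m along the incline.

y_top ≈ 1.18 m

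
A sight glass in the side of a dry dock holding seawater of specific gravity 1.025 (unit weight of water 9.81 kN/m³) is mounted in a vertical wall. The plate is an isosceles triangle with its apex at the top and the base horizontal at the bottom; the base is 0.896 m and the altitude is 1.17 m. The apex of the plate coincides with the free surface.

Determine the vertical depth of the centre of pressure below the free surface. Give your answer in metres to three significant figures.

h_p = 0.878 m

γ = 1.025 × 9.81 = 10.05525 kN/m³.
With the apex up, the centroid sits 2h/3 = 2 × 1.17/3 = 0.78 m below the apex, so the centroid depth is h_c = 0.78 m.
A = ½ × 0.896 × 1.17 = 0.52416 m².
Resultant F = γ·h_c·A = 10.05525 × 0.78 × 0.52416 = 4.11104 kN.
I_c = b·h³/36 = 0.896 × 1.17³/36 = 0.0398624 m⁴.
Centre of pressure: y_p = y_c + I_c/(y_c·A) = 0.78 + 0.0398624/(0.78 × 0.52416) = 0.78 + 0.0975001 = 0.8775 m along the plane.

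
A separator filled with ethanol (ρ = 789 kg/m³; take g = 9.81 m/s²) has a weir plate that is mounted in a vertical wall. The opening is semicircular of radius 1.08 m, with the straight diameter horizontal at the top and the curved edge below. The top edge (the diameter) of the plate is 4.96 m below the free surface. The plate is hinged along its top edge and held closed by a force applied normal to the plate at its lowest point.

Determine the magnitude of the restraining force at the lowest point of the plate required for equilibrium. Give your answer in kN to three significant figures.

P ≈ 33.7 kN

γ = ρg = 789 × 9.81 / 1000 = 7.74009 kN/m³.
The centroid of a semicircle lies 4r/(3π) = 0.458366 m from the diameter, here below the top edge, so the centroid depth is h_c = 4.96 + 0.458366 = 5.41837 m.
A = πr²/2 = π × 1.08²/2 = 1.83218 m².
Resultant F = γ·h_c·A = 7.74009 × 5.41837 × 1.83218 = 76.8392 kN.
I_c = (π/8 − 8/(9π))·r⁴ = 0.109757 × 1.08⁴ = 0.149323 m⁴.
Centre of pressure: y_p = y_c + I_c/(y_c·A) = 5.41837 + 0.149323/(5.41837 × 1.83218) = 5.41837 + 0.0150415 = 5.43341 m along the plane.
The resultant acts 0.458366 + 0.0150415 = 0.473407 m (along the plate) below the hinge at the top edge, so the moment about the hinge is M = F × 0.473407 = 76.8392 × 0.473407 = 36.3762 kN·m.
A normal force at the bottom, 1.08 m from the hinge, must supply this moment: P = 36.3762/1.08 = 33.6817 kN.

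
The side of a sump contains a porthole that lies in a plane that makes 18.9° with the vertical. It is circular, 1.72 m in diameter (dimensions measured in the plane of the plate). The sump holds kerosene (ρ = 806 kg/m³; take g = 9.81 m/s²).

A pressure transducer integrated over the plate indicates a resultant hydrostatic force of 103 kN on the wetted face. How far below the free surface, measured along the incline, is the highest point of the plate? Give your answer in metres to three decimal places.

γ = ρg = 806 × 9.81 / 1000 = 7.90686 kN/m³.
A = π(0.86)² = 2.32352 m².
From F = γ·h_c·A, the centroid depth is h_c = 103/(7.90686 × 2.32352) = 5.60643 m.
The plate makes 18.9° with the vertical, i.e. θ = 90° − 18.9° = 71.1° to the horizontal. Measuring y along the incline from the free-surface line, vertical depth h = y·sinθ with sinθ = 0.946085.
Along the incline, y_c = h_c/sinθ = 5.60643/0.946085 = 5.92593 m.
The centroid is at the centre, 0.86 m below the top of the plate, so the highest point sits at y_top = 5.92593 − 0.86 = 5.06593 m along the incline.

y_top ≈ 5.066 m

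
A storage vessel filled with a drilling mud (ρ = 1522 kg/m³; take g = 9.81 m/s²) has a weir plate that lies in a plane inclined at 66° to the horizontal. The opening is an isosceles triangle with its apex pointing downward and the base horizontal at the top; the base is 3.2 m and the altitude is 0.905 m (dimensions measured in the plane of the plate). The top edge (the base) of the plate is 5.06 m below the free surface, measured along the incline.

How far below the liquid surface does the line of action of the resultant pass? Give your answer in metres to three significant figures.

h_p = 4.91 m

γ = ρg = 1522 × 9.81 / 1000 = 14.93082 kN/m³.
Let θ = 66° be the plate's angle to the horizontal; measure y along the incline from where the plane meets the free surface. Vertical depth h = y·sinθ with sinθ = 0.913545.
With the apex down, the centroid sits h/3 = 0.905/3 = 0.301667 m below the base (the top edge), so y_c = 5.06 + 0.301667 = 5.36167 m and h_c = 5.36167 × 0.913545 = 4.89813 m.
A = ½ × 3.2 × 0.905 = 1.448 m².
Resultant F = γ·h_c·A = 14.93082 × 4.89813 × 1.448 = 105.897 kN.
I_c = b·h³/36 = 3.2 × 0.905³/36 = 0.065886 m⁴.
Centre of pressure: y_p = y_c + I_c/(y_c·A) = 5.36167 + 0.065886/(5.36167 × 1.448) = 5.36167 + 0.00848642 = 5.37016 m along the plane.
Vertically, h_p = y_p·sinθ = 5.37016 × 0.913545 = 4.90588 m.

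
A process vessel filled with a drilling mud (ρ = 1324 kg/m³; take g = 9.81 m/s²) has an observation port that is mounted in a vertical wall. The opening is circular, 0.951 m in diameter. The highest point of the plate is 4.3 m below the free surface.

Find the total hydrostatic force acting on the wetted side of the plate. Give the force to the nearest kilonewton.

F ≈ 44 kN

γ = ρg = 1324 × 9.81 / 1000 = 12.98844 kN/m³.
The centroid is at the centre, 0.4755 m below the top of the plate, so the centroid depth is h_c = 4.3 + 0.4755 = 4.7755 m.
A = π(0.4755)² = 0.710315 m².
Resultant F = γ·h_c·A = 12.98844 × 4.7755 × 0.710315 = 44.0582 kN.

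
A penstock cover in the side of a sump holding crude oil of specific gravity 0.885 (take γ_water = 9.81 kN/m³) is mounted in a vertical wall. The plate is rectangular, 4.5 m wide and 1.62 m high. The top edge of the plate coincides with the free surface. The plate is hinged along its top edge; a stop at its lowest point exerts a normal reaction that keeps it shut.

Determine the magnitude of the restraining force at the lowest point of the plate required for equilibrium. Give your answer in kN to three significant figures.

γ = 0.885 × 9.81 = 8.68185 kN/m³.
The centroid lies 1.62/2 = 0.81 m below the top edge, so the centroid depth is h_c = 0.81 m.
A = 4.5 × 1.62 = 7.29 m².
Resultant F = γ·h_c·A = 8.68185 × 0.81 × 7.29 = 51.2655 kN.
I_c = b·h³/12 = 4.5 × 1.62³/12 = 1.59432 m⁴.
Centre of pressure: y_p = y_c + I_c/(y_c·A) = 0.81 + 1.59432/(0.81 × 7.29) = 0.81 + 0.269999 = 1.08 m along the plane.
The resultant acts 0.81 + 0.269999 = 1.08 m (along the plate) below the hinge at the top edge, so the moment about the hinge is M = F × 1.08 = 51.2655 × 1.08 = 55.3667 kN·m.
A normal force at the bottom, 1.62 m from the hinge, must supply this moment: P = 55.3667/1.62 = 34.177 kN.

P ≈ 34.2 kN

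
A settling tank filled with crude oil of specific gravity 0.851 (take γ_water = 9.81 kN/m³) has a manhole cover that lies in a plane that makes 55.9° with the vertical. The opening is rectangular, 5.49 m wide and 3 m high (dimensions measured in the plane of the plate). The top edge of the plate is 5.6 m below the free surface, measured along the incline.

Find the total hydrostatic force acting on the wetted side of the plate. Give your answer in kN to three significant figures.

F ≈ 547 kN

γ = 0.851 × 9.81 = 8.34831 kN/m³.
The plate makes 55.9° with the vertical, i.e. θ = 90° − 55.9° = 34.1° to the horizontal. Measuring y along the incline from the free-surface line, vertical depth h = y·sinθ with sinθ = 0.560639.
The centroid lies 3/2 = 1.5 m below the top edge, so y_c = 5.6 + 1.5 = 7.1 m and h_c = 7.1 × 0.560639 = 3.98054 m.
A = 5.49 × 3 = 16.47 m².
Resultant F = γ·h_c·A = 8.34831 × 3.98054 × 16.47 = 547.311 kN.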